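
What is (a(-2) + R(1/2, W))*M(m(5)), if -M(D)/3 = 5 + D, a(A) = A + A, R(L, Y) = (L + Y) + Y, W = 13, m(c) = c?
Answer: -675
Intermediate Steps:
R(L, Y) = L + 2*Y
a(A) = 2*A
M(D) = -15 - 3*D (M(D) = -3*(5 + D) = -15 - 3*D)
(a(-2) + R(1/2, W))*M(m(5)) = (2*(-2) + (1/2 + 2*13))*(-15 - 3*5) = (-4 + (1/2 + 26))*(-15 - 15) = (-4 + 53/2)*(-30) = (45/2)*(-30) = -675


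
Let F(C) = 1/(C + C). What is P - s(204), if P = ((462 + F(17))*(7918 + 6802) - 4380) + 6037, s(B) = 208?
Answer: 115642873/17 ≈ 6.8025e+6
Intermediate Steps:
F(C) = 1/(2*C)
P = 115646409/17 (P = ((462 + (½)/17)*(7918 + 6802) - 4380) + 6037 = ((462 + (½)*(1/17))*14720 - 4380) + 6037 = ((462 + 1/34)*14720 - 4380) + 6037 = ((15709/34)*14720 - 4380) + 6037 = (115618240/17 - 4380) + 6037 = 115543780/17 + 6037 = 115646409/17 ≈ 6.8027e+6)
P - s(204) = 115646409/17 - 1*208 = 115646409/17 - 208 = 115642873/17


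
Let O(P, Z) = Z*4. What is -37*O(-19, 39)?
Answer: -5772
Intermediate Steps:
O(P, Z) = 4*Z
-37*O(-19, 39) = -148*39 = -37*156 = -5772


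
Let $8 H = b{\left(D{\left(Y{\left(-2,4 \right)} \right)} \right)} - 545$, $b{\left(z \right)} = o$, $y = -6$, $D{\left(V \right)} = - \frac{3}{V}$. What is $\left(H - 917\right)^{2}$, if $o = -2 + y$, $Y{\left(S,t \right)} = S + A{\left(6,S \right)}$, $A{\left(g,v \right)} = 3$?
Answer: $\frac{62236321}{64} \approx 9.7244 \cdot 10^{5}$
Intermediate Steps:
$Y{\left(S,t \right)} = 3 + S$ ($Y{\left(S,t \right)} = S + 3 = 3 + S$)
$o = -8$ ($o = -2 - 6 = -8$)
$b{\left(z \right)} = -8$
$H = - \frac{553}{8}$ ($H = \frac{-8 - 545}{8} = \frac{1}{8} \left(-553\right) = - \frac{553}{8} \approx -69.125$)
$\left(H - 917\right)^{2} = \left(- \frac{553}{8} - 917\right)^{2} = \left(- \frac{7889}{8}\right)^{2} = \frac{62236321}{64}$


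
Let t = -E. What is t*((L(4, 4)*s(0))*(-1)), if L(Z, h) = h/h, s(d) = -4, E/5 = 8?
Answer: -160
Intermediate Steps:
E = 40 (E = 5*8 = 40)
L(Z, h) = 1
t = -40 (t = -1*40 = -40)
t*((L(4, 4)*s(0))*(-1)) = -40*1*(-4)*(-1) = -(-160)*(-1) = -40*4 = -160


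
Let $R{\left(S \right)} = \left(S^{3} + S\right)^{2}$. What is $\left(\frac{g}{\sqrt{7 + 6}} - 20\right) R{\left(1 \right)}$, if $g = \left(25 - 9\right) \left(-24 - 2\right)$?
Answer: $-80 - 128 \sqrt{13} \approx -541.51$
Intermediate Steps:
$g = -416$ ($g = \left(25 - 9\right) \left(-26\right) = 16 \left(-26\right) = -416$)
$R{\left(S \right)} = \left(S + S^{3}\right)^{2}$
$\left(\frac{g}{\sqrt{7 + 6}} - 20\right) R{\left(1 \right)} = \left(- \frac{416}{\sqrt{7 + 6}} - 20\right) 1^{2} \left(1 + 1^{2}\right)^{2} = \left(- \frac{416}{\sqrt{13}} - 20\right) 1 \left(1 + 1\right)^{2} = \left(- 416 \frac{\sqrt{13}}{13} - 20\right) 1 \cdot 2^{2} = \left(- 32 \sqrt{13} - 20\right) 1 \cdot 4 = \left(-20 - 32 \sqrt{13}\right) 4 = -80 - 128 \sqrt{13}$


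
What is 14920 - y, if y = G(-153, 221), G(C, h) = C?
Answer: 15073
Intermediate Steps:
y = -153
14920 - y = 14920 - 1*(-153) = 14920 + 153 = 15073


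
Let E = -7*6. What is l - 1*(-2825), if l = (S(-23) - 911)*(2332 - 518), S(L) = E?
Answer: -1725917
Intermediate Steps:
E = -42
S(L) = -42
l = -1728742 (l = (-42 - 911)*(2332 - 518) = -953*1814 = -1728742)
l - 1*(-2825) = -1728742 - 1*(-2825) = -1728742 + 2825 = -1725917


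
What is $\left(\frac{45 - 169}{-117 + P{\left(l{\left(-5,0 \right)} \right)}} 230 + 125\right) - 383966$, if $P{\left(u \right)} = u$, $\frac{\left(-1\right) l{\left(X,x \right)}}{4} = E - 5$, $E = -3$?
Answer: $- \frac{6519593}{17} \approx -3.8351 \cdot 10^{5}$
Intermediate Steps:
$l{\left(X,x \right)} = 32$ ($l{\left(X,x \right)} = - 4 \left(-3 - 5\right) = \left(-4\right) \left(-8\right) = 32$)
$\left(\frac{45 - 169}{-117 + P{\left(l{\left(-5,0 \right)} \right)}} 230 + 125\right) - 383966 = \left(\frac{45 - 169}{-117 + 32} \cdot 230 + 125\right) - 383966 = \left(- \frac{124}{-85} \cdot 230 + 125\right) - 383966 = \left(\left(-124\right) \left(- \frac{1}{85}\right) 230 + 125\right) - 383966 = \left(\frac{124}{85} \cdot 230 + 125\right) - 383966 = \left(\frac{5704}{17} + 125\right) - 383966 = \frac{7829}{17} - 383966 = - \frac{6519593}{17}$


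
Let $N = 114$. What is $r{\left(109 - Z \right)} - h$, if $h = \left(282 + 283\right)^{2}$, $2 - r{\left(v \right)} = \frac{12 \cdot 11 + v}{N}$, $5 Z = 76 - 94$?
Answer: $- \frac{181958333}{570} \approx -3.1923 \cdot 10^{5}$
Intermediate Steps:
$Z = - \frac{18}{5}$ ($Z = \frac{76 - 94}{5} = \frac{1}{5} \left(-18\right) = - \frac{18}{5} \approx -3.6$)
$r{\left(v \right)} = \frac{16}{19} - \frac{v}{114}$ ($r{\left(v \right)} = 2 - \frac{12 \cdot 11 + v}{114} = 2 - \left(132 + v\right) \frac{1}{114} = 2 - \left(\frac{22}{19} + \frac{v}{114}\right) = \frac{16}{19} - \frac{v}{114}$)
$h = 319225$ ($h = 565^{2} = 319225$)
$r{\left(109 - Z \right)} - h = \left(\frac{16}{19} - \frac{109 - - \frac{18}{5}}{114}\right) - 319225 = \left(\frac{16}{19} - \frac{109 + \frac{18}{5}}{114}\right) - 319225 = \left(\frac{16}{19} - \frac{563}{570}\right) - 319225 = - \frac{83}{570} - 319225 = - \frac{181958333}{570}$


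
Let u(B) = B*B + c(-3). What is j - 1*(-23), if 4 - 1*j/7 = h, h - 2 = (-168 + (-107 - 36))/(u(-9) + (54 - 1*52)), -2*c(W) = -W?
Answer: 10385/163 ≈ 63.712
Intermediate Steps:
c(W) = W/2 (c(W) = -(-1)*W/2 = W/2)
u(B) = -3/2 + B² (u(B) = B*B + (½)*(-3) = B² - 3/2 = -3/2 + B²)
h = -296/163 (h = 2 + (-168 + (-107 - 36))/((-3/2 + (-9)²) + (54 - 1*52)) = 2 + (-168 - 143)/((-3/2 + 81) + (54 - 52)) = 2 - 311/(159/2 + 2) = 2 - 311/163/2 = 2 - 311*2/163 = 2 - 622/163 = -296/163 ≈ -1.8160)
j = 6636/163 (j = 28 - 7*(-296/163) = 28 + 2072/163 = 6636/163 ≈ 40.712)
j - 1*(-23) = 6636/163 - 1*(-23) = 6636/163 + 23 = 10385/163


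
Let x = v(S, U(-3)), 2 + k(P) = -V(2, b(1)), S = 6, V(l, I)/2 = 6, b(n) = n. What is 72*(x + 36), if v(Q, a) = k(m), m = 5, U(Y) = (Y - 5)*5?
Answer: 1584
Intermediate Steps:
V(l, I) = 12 (V(l, I) = 2*6 = 12)
U(Y) = -25 + 5*Y (U(Y) = (-5 + Y)*5 = -25 + 5*Y)
k(P) = -14 (k(P) = -2 - 1*12 = -2 - 12 = -14)
v(Q, a) = -14
x = -14
72*(x + 36) = 72*(-14 + 36) = 72*22 = 1584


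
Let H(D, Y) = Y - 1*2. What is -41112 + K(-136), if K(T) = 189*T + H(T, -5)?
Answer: -66823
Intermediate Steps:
H(D, Y) = -2 + Y (H(D, Y) = Y - 2 = -2 + Y)
K(T) = -7 + 189*T (K(T) = 189*T + (-2 - 5) = 189*T - 7 = -7 + 189*T)
-41112 + K(-136) = -41112 + (-7 + 189*(-136)) = -41112 + (-7 - 25704) = -41112 - 25711 = -66823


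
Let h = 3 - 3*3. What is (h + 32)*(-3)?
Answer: -78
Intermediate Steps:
h = -6 (h = 3 - 9 = -6)
(h + 32)*(-3) = (-6 + 32)*(-3) = 26*(-3) = -78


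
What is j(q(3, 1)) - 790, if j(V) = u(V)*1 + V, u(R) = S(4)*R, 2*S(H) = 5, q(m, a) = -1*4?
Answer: -804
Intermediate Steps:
q(m, a) = -4
S(H) = 5/2 (S(H) = (½)*5 = 5/2)
u(R) = 5*R/2
j(V) = 7*V/2 (j(V) = (5*V/2)*1 + V = 5*V/2 + V = 7*V/2)
j(q(3, 1)) - 790 = (7/2)*(-4) - 790 = -14 - 790 = -804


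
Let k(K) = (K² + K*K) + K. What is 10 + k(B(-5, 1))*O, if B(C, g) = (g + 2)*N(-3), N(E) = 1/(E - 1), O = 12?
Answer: 29/2 ≈ 14.500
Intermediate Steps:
N(E) = 1/(-1 + E)
B(C, g) = -½ - g/4 (B(C, g) = (g + 2)/(-1 - 3) = (2 + g)/(-4) = (2 + g)*(-¼) = -½ - g/4)
k(K) = K + 2*K² (k(K) = (K² + K²) + K = 2*K² + K = K + 2*K²)
10 + k(B(-5, 1))*O = 10 + ((-½ - ¼*1)*(1 + 2*(-½ - ¼*1)))*12 = 10 + ((-½ - ¼)*(1 + 2*(-½ - ¼)))*12 = 10 - 3*(1 + 2*(-¾))/4*12 = 10 - 3*(1 - 3/2)/4*12 = 10 - ¾*(-½)*12 = 10 + (3/8)*12 = 10 + 9/2 = 29/2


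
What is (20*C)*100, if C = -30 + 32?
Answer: 4000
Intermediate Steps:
C = 2
(20*C)*100 = (20*2)*100 = 40*100 = 4000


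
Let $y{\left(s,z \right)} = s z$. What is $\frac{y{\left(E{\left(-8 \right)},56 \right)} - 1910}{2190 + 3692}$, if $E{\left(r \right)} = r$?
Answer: $- \frac{1179}{2941} \approx -0.40088$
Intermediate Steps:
$\frac{y{\left(E{\left(-8 \right)},56 \right)} - 1910}{2190 + 3692} = \frac{\left(-8\right) 56 - 1910}{2190 + 3692} = \frac{-448 - 1910}{5882} = \left(-2358\right) \frac{1}{5882} = - \frac{1179}{2941}$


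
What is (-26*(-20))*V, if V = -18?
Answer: -9360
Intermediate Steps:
(-26*(-20))*V = -26*(-20)*(-18) = 520*(-18) = -9360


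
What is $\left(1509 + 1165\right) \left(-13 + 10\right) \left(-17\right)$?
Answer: $136374$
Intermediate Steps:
$\left(1509 + 1165\right) \left(-13 + 10\right) \left(-17\right) = 2674 \left(\left(-3\right) \left(-17\right)\right) = 2674 \cdot 51 = 136374$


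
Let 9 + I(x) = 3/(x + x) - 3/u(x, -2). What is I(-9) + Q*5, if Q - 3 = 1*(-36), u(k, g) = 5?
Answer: -5243/30 ≈ -174.77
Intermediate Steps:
Q = -33 (Q = 3 + 1*(-36) = 3 - 36 = -33)
I(x) = -48/5 + 3/(2*x) (I(x) = -9 + (3/(x + x) - 3/5) = -9 + (3/((2*x)) - 3*⅕) = -9 + (3*(1/(2*x)) - ⅗) = -9 + (3/(2*x) - ⅗) = -9 + (-⅗ + 3/(2*x)) = -48/5 + 3/(2*x))
I(-9) + Q*5 = (3/10)*(5 - 32*(-9))/(-9) - 33*5 = (3/10)*(-⅑)*(5 + 288) - 165 = (3/10)*(-⅑)*293 - 165 = -293/30 - 165 = -5243/30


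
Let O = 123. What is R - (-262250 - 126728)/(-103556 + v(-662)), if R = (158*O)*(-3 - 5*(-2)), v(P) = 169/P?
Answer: 9325724333722/68554241 ≈ 1.3603e+5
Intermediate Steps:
R = 136038 (R = (158*123)*(-3 - 5*(-2)) = 19434*(-3 + 10) = 19434*7 = 136038)
R - (-262250 - 126728)/(-103556 + v(-662)) = 136038 - (-262250 - 126728)/(-103556 + 169/(-662)) = 136038 - (-388978)/(-103556 + 169*(-1/662)) = 136038 - (-388978)/(-103556 - 169/662) = 136038 - (-388978)/(-68554241/662) = 136038 - (-388978)*(-662)/68554241 = 136038 - 1*257503436/68554241 = 136038 - 257503436/68554241 = 9325724333722/68554241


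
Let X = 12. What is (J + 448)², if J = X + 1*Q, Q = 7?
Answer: 218089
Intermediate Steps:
J = 19 (J = 12 + 1*7 = 12 + 7 = 19)
(J + 448)² = (19 + 448)² = 467² = 218089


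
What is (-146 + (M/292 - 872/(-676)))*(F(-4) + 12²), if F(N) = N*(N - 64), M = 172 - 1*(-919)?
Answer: -55654184/949 ≈ -58645.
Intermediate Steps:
M = 1091 (M = 172 + 919 = 1091)
F(N) = N*(-64 + N)
(-146 + (M/292 - 872/(-676)))*(F(-4) + 12²) = (-146 + (1091/292 - 872/(-676)))*(-4*(-64 - 4) + 12²) = (-146 + (1091*(1/292) - 872*(-1/676)))*(-4*(-68) + 144) = (-146 + (1091/292 + 218/169))*(272 + 144) = (-146 + 248035/49348)*416 = -6956773/49348*416 = -55654184/949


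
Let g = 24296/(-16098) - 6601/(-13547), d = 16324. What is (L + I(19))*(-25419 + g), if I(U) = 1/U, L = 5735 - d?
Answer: 782128012733320/2905689 ≈ 2.6917e+8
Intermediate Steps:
g = -4845109/4740861 (g = 24296*(-1/16098) - 6601*(-1/13547) = -12148/8049 + 287/589 = -4845109/4740861 ≈ -1.0220)
L = -10589 (L = 5735 - 1*16324 = 5735 - 16324 = -10589)
(L + I(19))*(-25419 + g) = (-10589 + 1/19)*(-25419 - 4845109/4740861) = (-10589 + 1/19)*(-120512790868/4740861) = -201190/19*(-120512790868/4740861) = 782128012733320/2905689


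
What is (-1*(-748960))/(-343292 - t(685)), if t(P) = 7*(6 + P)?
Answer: -748960/348129 ≈ -2.1514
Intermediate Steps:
t(P) = 42 + 7*P
(-1*(-748960))/(-343292 - t(685)) = (-1*(-748960))/(-343292 - (42 + 7*685)) = 748960/(-343292 - (42 + 4795)) = 748960/(-343292 - 1*4837) = 748960/(-343292 - 4837) = 748960/(-348129) = 748960*(-1/348129) = -748960/348129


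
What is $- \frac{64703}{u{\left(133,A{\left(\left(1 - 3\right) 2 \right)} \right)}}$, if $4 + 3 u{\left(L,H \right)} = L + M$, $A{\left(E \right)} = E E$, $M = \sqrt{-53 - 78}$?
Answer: $- \frac{25040061}{16772} + \frac{194109 i \sqrt{131}}{16772} \approx -1493.0 + 132.46 i$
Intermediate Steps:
$M = i \sqrt{131}$ ($M = \sqrt{-53 - 78} = \sqrt{-131} = i \sqrt{131} \approx 11.446 i$)
$A{\left(E \right)} = E^{2}$
$u{\left(L,H \right)} = - \frac{4}{3} + \frac{L}{3} + \frac{i \sqrt{131}}{3}$ ($u{\left(L,H \right)} = - \frac{4}{3} + \frac{L + i \sqrt{131}}{3} = - \frac{4}{3} + \left(\frac{L}{3} + \frac{i \sqrt{131}}{3}\right) = - \frac{4}{3} + \frac{L}{3} + \frac{i \sqrt{131}}{3}$)
$- \frac{64703}{u{\left(133,A{\left(\left(1 - 3\right) 2 \right)} \right)}} = - \frac{64703}{- \frac{4}{3} + \frac{1}{3} \cdot 133 + \frac{i \sqrt{131}}{3}} = - \frac{64703}{- \frac{4}{3} + \frac{133}{3} + \frac{i \sqrt{131}}{3}} = - \frac{64703}{43 + \frac{i \sqrt{131}}{3}}$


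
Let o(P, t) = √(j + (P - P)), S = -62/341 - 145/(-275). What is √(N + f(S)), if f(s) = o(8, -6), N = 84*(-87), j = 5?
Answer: √(-7308 + √5) ≈ 85.474*I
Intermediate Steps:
S = 19/55 (S = -62*1/341 - 145*(-1/275) = -2/11 + 29/55 = 19/55 ≈ 0.34545)
N = -7308
o(P, t) = √5 (o(P, t) = √(5 + (P - P)) = √(5 + 0) = √5)
f(s) = √5
√(N + f(S)) = √(-7308 + √5)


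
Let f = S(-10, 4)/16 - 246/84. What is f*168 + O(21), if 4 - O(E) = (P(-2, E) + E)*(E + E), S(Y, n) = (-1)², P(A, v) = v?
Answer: -4483/2 ≈ -2241.5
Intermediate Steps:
S(Y, n) = 1
O(E) = 4 - 4*E² (O(E) = 4 - (E + E)*(E + E) = 4 - 2*E*2*E = 4 - 4*E²)
f = -321/112 (f = 1/16 - 246/84 = 1*(1/16) - 246*1/84 = 1/16 - 41/14 = -321/112 ≈ -2.8661)
f*168 + O(21) = -321/112*168 + (4 - 4*21²) = -963/2 + (4 - 4*441) = -963/2 + (4 - 1764) = -963/2 - 1760 = -4483/2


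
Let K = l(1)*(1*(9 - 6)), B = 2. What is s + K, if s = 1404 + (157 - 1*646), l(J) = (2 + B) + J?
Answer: 930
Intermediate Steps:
l(J) = 4 + J (l(J) = (2 + 2) + J = 4 + J)
s = 915 (s = 1404 + (157 - 646) = 1404 - 489 = 915)
K = 15 (K = (4 + 1)*(1*(9 - 6)) = 5*(1*3) = 5*3 = 15)
s + K = 915 + 15 = 930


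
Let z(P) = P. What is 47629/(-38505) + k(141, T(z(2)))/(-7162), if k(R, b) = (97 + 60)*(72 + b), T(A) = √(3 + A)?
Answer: -388189709/137886405 - 157*√5/7162 ≈ -2.8643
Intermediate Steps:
k(R, b) = 11304 + 157*b (k(R, b) = 157*(72 + b) = 11304 + 157*b)
47629/(-38505) + k(141, T(z(2)))/(-7162) = 47629/(-38505) + (11304 + 157*√(3 + 2))/(-7162) = 47629*(-1/38505) + (11304 + 157*√5)*(-1/7162) = -47629/38505 + (-5652/3581 - 157*√5/7162) = -388189709/137886405 - 157*√5/7162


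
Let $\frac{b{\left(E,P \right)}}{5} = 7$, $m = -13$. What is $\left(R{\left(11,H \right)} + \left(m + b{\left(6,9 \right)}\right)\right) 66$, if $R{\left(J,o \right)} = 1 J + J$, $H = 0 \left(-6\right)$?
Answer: $2904$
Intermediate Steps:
$b{\left(E,P \right)} = 35$ ($b{\left(E,P \right)} = 5 \cdot 7 = 35$)
$H = 0$
$R{\left(J,o \right)} = 2 J$ ($R{\left(J,o \right)} = J + J = 2 J$)
$\left(R{\left(11,H \right)} + \left(m + b{\left(6,9 \right)}\right)\right) 66 = \left(2 \cdot 11 + \left(-13 + 35\right)\right) 66 = \left(22 + 22\right) 66 = 44 \cdot 66 = 2904$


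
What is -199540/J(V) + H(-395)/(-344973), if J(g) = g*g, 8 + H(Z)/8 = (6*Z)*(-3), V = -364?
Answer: -19090951289/11426885652 ≈ -1.6707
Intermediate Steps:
H(Z) = -64 - 144*Z (H(Z) = -64 + 8*((6*Z)*(-3)) = -64 + 8*(-18*Z) = -64 - 144*Z)
J(g) = g²
-199540/J(V) + H(-395)/(-344973) = -199540/((-364)²) + (-64 - 144*(-395))/(-344973) = -199540/132496 + (-64 + 56880)*(-1/344973) = -199540*1/132496 + 56816*(-1/344973) = -49885/33124 - 56816/344973 = -19090951289/11426885652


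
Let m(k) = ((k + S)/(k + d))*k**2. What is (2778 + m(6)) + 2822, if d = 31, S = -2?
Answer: 207344/37 ≈ 5603.9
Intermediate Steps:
m(k) = k**2*(-2 + k)/(31 + k) (m(k) = ((k - 2)/(k + 31))*k**2 = ((-2 + k)/(31 + k))*k**2 = k**2*(-2 + k)/(31 + k))
(2778 + m(6)) + 2822 = (2778 + 6**2*(-2 + 6)/(31 + 6)) + 2822 = (2778 + 36*4/37) + 2822 = (2778 + 36*(1/37)*4) + 2822 = (2778 + 144/37) + 2822 = 102930/37 + 2822 = 207344/37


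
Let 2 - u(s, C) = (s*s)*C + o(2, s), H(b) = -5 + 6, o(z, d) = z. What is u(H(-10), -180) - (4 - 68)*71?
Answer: 4724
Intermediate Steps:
H(b) = 1
u(s, C) = -C*s**2 (u(s, C) = 2 - ((s*s)*C + 2) = 2 - (s**2*C + 2) = 2 - (C*s**2 + 2) = 2 - (2 + C*s**2) = 2 + (-2 - C*s**2) = -C*s**2)
u(H(-10), -180) - (4 - 68)*71 = -1*(-180)*1**2 - (4 - 68)*71 = -1*(-180)*1 - (-64)*71 = 180 - 1*(-4544) = 180 + 4544 = 4724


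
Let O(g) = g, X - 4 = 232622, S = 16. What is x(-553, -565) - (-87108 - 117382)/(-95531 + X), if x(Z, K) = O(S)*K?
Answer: -247826862/27419 ≈ -9038.5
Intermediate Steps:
X = 232626 (X = 4 + 232622 = 232626)
x(Z, K) = 16*K
x(-553, -565) - (-87108 - 117382)/(-95531 + X) = 16*(-565) - (-87108 - 117382)/(-95531 + 232626) = -9040 - (-204490)/137095 = -9040 - 1*(-40898/27419) = -9040 + 40898/27419 = -247826862/27419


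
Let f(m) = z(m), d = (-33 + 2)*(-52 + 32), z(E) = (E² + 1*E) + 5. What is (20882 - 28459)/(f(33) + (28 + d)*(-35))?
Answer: 7577/21553 ≈ 0.35155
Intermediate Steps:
z(E) = 5 + E + E² (z(E) = (E² + E) + 5 = (E + E²) + 5 = 5 + E + E²)
d = 620 (d = -31*(-20) = 620)
f(m) = 5 + m + m²
(20882 - 28459)/(f(33) + (28 + d)*(-35)) = (20882 - 28459)/((5 + 33 + 33²) + (28 + 620)*(-35)) = -7577/((5 + 33 + 1089) + 648*(-35)) = -7577/(1127 - 22680) = -7577/(-21553) = -7577*(-1/21553) = 7577/21553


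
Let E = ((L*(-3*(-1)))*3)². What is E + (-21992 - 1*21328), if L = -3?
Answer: -42591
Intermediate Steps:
E = 729 (E = (-(-9)*(-1)*3)² = (-3*3*3)² = (-9*3)² = (-27)² = 729)
E + (-21992 - 1*21328) = 729 + (-21992 - 1*21328) = 729 + (-21992 - 21328) = 729 - 43320 = -42591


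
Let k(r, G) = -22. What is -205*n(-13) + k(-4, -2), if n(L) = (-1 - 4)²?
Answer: -5147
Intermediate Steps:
n(L) = 25 (n(L) = (-5)² = 25)
-205*n(-13) + k(-4, -2) = -205*25 - 22 = -5125 - 22 = -5147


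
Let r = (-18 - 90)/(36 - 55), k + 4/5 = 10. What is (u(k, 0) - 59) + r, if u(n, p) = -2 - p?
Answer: -1051/19 ≈ -55.316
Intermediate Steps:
k = 46/5 (k = -4/5 + 10 = 46/5 ≈ 9.2000)
r = 108/19 (r = -108/(-19) = -108*(-1/19) = 108/19 ≈ 5.6842)
(u(k, 0) - 59) + r = ((-2 - 1*0) - 59) + 108/19 = ((-2 + 0) - 59) + 108/19 = (-2 - 59) + 108/19 = -61 + 108/19 = -1051/19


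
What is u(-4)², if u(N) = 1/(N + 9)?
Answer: 1/25 ≈ 0.040000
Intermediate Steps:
u(N) = 1/(9 + N)
u(-4)² = (1/(9 - 4))² = (1/5)² = (⅕)² = 1/25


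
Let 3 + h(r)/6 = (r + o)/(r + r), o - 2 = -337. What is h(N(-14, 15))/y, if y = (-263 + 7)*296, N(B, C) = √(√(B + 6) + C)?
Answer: 15/75776 + 1005/(75776*√(15 + 2*I*√2)) ≈ 0.0035779 - 0.00031588*I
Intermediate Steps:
o = -335 (o = 2 - 337 = -335)
N(B, C) = √(C + √(6 + B)) (N(B, C) = √(√(6 + B) + C) = √(C + √(6 + B)))
h(r) = -18 + 3*(-335 + r)/r (h(r) = -18 + 6*((r - 335)/(r + r)) = -18 + 6*((-335 + r)/((2*r))) = -18 + 6*((-335 + r)*(1/(2*r))) = -18 + 6*((-335 + r)/(2*r)) = -18 + 3*(-335 + r)/r)
y = -75776 (y = -256*296 = -75776)
h(N(-14, 15))/y = (-15 - 1005/√(15 + √(6 - 14)))/(-75776) = (-15 - 1005/√(15 + √(-8)))*(-1/75776) = (-15 - 1005/√(15 + 2*I*√2))*(-1/75776) = 15/75776 + 1005/(75776*√(15 + 2*I*√2))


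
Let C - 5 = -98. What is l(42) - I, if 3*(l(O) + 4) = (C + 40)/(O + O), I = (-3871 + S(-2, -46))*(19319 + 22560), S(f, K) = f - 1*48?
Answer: 41380303807/252 ≈ 1.6421e+8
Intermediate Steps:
S(f, K) = -48 + f (S(f, K) = f - 48 = -48 + f)
C = -93 (C = 5 - 98 = -93)
I = -164207559 (I = (-3871 + (-48 - 2))*(19319 + 22560) = (-3871 - 50)*41879 = -3921*41879 = -164207559)
l(O) = -4 - 53/(6*O) (l(O) = -4 + ((-93 + 40)/(O + O))/3 = -4 + (-53*1/(2*O))/3 = -4 + (-53/(2*O))/3 = -4 - 53/(6*O))
l(42) - I = (-4 - 53/6/42) - 1*(-164207559) = (-4 - 53/6*1/42) + 164207559 = (-4 - 53/252) + 164207559 = -1061/252 + 164207559 = 41380303807/252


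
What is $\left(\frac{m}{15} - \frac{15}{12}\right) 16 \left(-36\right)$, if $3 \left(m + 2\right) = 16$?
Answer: $592$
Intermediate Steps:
$m = \frac{10}{3}$ ($m = -2 + \frac{1}{3} \cdot 16 = -2 + \frac{16}{3} = \frac{10}{3} \approx 3.3333$)
$\left(\frac{m}{15} - \frac{15}{12}\right) 16 \left(-36\right) = \left(\frac{10}{3 \cdot 15} - \frac{15}{12}\right) 16 \left(-36\right) = \left(\frac{10}{3} \cdot \frac{1}{15} - \frac{5}{4}\right) 16 \left(-36\right) = \left(\frac{2}{9} - \frac{5}{4}\right) 16 \left(-36\right) = \left(- \frac{37}{36}\right) 16 \left(-36\right) = \left(- \frac{148}{9}\right) \left(-36\right) = 592$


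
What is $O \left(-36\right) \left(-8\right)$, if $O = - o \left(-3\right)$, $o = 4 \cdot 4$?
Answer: $13824$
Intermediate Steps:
$o = 16$
$O = 48$ ($O = \left(-1\right) 16 \left(-3\right) = \left(-16\right) \left(-3\right) = 48$)
$O \left(-36\right) \left(-8\right) = 48 \left(-36\right) \left(-8\right) = \left(-1728\right) \left(-8\right) = 13824$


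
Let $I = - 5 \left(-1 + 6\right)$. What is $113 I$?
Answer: $-2825$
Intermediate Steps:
$I = -25$ ($I = \left(-5\right) 5 = -25$)
$113 I = 113 \left(-25\right) = -2825$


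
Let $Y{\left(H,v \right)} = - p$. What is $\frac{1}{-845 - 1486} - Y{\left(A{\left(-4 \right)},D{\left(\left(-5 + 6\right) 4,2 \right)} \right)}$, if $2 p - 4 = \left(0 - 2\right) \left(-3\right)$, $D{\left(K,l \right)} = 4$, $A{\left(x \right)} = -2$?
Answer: $\frac{11654}{2331} \approx 4.9996$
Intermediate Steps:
$p = 5$ ($p = 2 + \frac{\left(0 - 2\right) \left(-3\right)}{2} = 2 + \frac{\left(-2\right) \left(-3\right)}{2} = 2 + \frac{1}{2} \cdot 6 = 2 + 3 = 5$)
$Y{\left(H,v \right)} = -5$ ($Y{\left(H,v \right)} = \left(-1\right) 5 = -5$)
$\frac{1}{-845 - 1486} - Y{\left(A{\left(-4 \right)},D{\left(\left(-5 + 6\right) 4,2 \right)} \right)} = \frac{1}{-845 - 1486} - -5 = \frac{1}{-2331} + 5 = - \frac{1}{2331} + 5 = \frac{11654}{2331}$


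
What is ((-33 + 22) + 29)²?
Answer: 324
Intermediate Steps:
((-33 + 22) + 29)² = (-11 + 29)² = 18² = 324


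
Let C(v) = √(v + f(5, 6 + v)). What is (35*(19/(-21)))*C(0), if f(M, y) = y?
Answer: -95*√6/3 ≈ -77.567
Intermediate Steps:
C(v) = √(6 + 2*v) (C(v) = √(v + (6 + v)) = √(6 + 2*v))
(35*(19/(-21)))*C(0) = (35*(19/(-21)))*√(6 + 2*0) = (35*(19*(-1/21)))*√(6 + 0) = (35*(-19/21))*√6 = -95*√6/3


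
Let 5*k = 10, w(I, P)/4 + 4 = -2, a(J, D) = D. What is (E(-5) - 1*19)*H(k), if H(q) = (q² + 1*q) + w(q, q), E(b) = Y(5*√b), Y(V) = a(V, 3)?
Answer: 288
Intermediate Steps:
Y(V) = 3
E(b) = 3
w(I, P) = -24 (w(I, P) = -16 + 4*(-2) = -16 - 8 = -24)
k = 2 (k = (⅕)*10 = 2)
H(q) = -24 + q + q² (H(q) = (q² + 1*q) - 24 = (q² + q) - 24 = (q + q²) - 24 = -24 + q + q²)
(E(-5) - 1*19)*H(k) = (3 - 1*19)*(-24 + 2 + 2²) = (3 - 19)*(-24 + 2 + 4) = -16*(-18) = 288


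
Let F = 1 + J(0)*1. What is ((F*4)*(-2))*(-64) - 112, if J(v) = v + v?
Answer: 400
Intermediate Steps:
J(v) = 2*v
F = 1 (F = 1 + (2*0)*1 = 1 + 0*1 = 1 + 0 = 1)
((F*4)*(-2))*(-64) - 112 = ((1*4)*(-2))*(-64) - 112 = (4*(-2))*(-64) - 112 = -8*(-64) - 112 = 512 - 112 = 400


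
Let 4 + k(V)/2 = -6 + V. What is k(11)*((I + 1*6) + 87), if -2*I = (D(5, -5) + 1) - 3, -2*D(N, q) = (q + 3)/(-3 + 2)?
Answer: 189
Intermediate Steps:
D(N, q) = 3/2 + q/2 (D(N, q) = -(q + 3)/(2*(-3 + 2)) = -(3 + q)/(2*(-1)) = -(3 + q)*(-1)/2 = -(-3 - q)/2 = 3/2 + q/2)
I = 3/2 (I = -(((3/2 + (1/2)*(-5)) + 1) - 3)/2 = -(((3/2 - 5/2) + 1) - 3)/2 = -((-1 + 1) - 3)/2 = -(0 - 3)/2 = -1/2*(-3) = 3/2 ≈ 1.5000)
k(V) = -20 + 2*V (k(V) = -8 + 2*(-6 + V) = -8 + (-12 + 2*V) = -20 + 2*V)
k(11)*((I + 1*6) + 87) = (-20 + 2*11)*((3/2 + 1*6) + 87) = (-20 + 22)*((3/2 + 6) + 87) = 2*(15/2 + 87) = 2*(189/2) = 189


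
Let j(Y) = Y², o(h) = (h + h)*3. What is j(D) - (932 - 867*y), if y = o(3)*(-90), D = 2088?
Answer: 2954272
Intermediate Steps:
o(h) = 6*h (o(h) = (2*h)*3 = 6*h)
y = -1620 (y = (6*3)*(-90) = 18*(-90) = -1620)
j(D) - (932 - 867*y) = 2088² - (932 - 867*(-1620)) = 4359744 - (932 + 1404540) = 4359744 - 1*1405472 = 4359744 - 1405472 = 2954272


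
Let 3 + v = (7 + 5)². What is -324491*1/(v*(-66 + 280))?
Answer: -324491/30174 ≈ -10.754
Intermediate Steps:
v = 141 (v = -3 + (7 + 5)² = -3 + 12² = -3 + 144 = 141)
-324491*1/(v*(-66 + 280)) = -324491*1/(141*(-66 + 280)) = -324491/(141*214) = -324491/30174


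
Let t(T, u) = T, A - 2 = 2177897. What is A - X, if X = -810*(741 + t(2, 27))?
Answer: 2779729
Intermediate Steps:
A = 2177899 (A = 2 + 2177897 = 2177899)
X = -601830 (X = -810*(741 + 2) = -810*743 = -601830)
A - X = 2177899 - 1*(-601830) = 2177899 + 601830 = 2779729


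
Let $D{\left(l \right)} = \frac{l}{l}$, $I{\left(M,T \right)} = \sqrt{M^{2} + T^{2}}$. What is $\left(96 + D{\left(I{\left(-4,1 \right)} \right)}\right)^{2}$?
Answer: $9409$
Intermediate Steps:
$D{\left(l \right)} = 1$
$\left(96 + D{\left(I{\left(-4,1 \right)} \right)}\right)^{2} = \left(96 + 1\right)^{2} = 97^{2} = 9409$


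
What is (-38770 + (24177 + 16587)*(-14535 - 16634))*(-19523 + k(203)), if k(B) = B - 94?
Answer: 24667659154804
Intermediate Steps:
k(B) = -94 + B
(-38770 + (24177 + 16587)*(-14535 - 16634))*(-19523 + k(203)) = (-38770 + (24177 + 16587)*(-14535 - 16634))*(-19523 + (-94 + 203)) = (-38770 + 40764*(-31169))*(-19523 + 109) = (-38770 - 1270573116)*(-19414) = -1270611886*(-19414) = 24667659154804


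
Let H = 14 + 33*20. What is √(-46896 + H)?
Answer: 11*I*√382 ≈ 214.99*I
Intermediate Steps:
H = 674 (H = 14 + 660 = 674)
√(-46896 + H) = √(-46896 + 674) = √(-46222) = 11*I*√382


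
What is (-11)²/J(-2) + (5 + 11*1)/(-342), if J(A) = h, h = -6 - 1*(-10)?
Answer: 20659/684 ≈ 30.203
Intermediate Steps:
h = 4 (h = -6 + 10 = 4)
J(A) = 4
(-11)²/J(-2) + (5 + 11*1)/(-342) = (-11)²/4 + (5 + 11*1)/(-342) = 121*(¼) + (5 + 11)*(-1/342) = 121/4 + 16*(-1/342) = 121/4 - 8/171 = 20659/684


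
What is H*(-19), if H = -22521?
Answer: 427899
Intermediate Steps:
H*(-19) = -22521*(-19) = 427899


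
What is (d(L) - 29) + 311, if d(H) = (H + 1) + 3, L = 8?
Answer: 294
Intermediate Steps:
d(H) = 4 + H (d(H) = (1 + H) + 3 = 4 + H)
(d(L) - 29) + 311 = ((4 + 8) - 29) + 311 = (12 - 29) + 311 = -17 + 311 = 294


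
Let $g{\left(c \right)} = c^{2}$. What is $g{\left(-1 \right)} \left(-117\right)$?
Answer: $-117$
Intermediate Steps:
$g{\left(-1 \right)} \left(-117\right) = \left(-1\right)^{2} \left(-117\right) = 1 \left(-117\right) = -117$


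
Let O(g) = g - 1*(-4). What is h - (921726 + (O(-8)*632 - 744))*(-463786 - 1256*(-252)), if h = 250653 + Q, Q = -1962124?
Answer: 135262682925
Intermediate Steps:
O(g) = 4 + g (O(g) = g + 4 = 4 + g)
h = -1711471 (h = 250653 - 1962124 = -1711471)
h - (921726 + (O(-8)*632 - 744))*(-463786 - 1256*(-252)) = -1711471 - (921726 + ((4 - 8)*632 - 744))*(-463786 - 1256*(-252)) = -1711471 - (921726 + (-4*632 - 744))*(-463786 + 316512) = -1711471 - (921726 + (-2528 - 744))*(-147274) = -1711471 - (921726 - 3272)*(-147274) = -1711471 - 918454*(-147274) = -1711471 - 1*(-135264394396) = -1711471 + 135264394396 = 135262682925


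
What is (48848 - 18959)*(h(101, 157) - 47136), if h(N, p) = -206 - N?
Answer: -1418023827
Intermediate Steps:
(48848 - 18959)*(h(101, 157) - 47136) = (48848 - 18959)*((-206 - 1*101) - 47136) = 29889*((-206 - 101) - 47136) = 29889*(-307 - 47136) = 29889*(-47443) = -1418023827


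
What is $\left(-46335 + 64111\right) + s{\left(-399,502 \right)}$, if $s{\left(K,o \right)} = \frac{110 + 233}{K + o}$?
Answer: $\frac{1831271}{103} \approx 17779.0$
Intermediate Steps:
$s{\left(K,o \right)} = \frac{343}{K + o}$
$\left(-46335 + 64111\right) + s{\left(-399,502 \right)} = \left(-46335 + 64111\right) + \frac{343}{-399 + 502} = 17776 + \frac{343}{103} = \frac{1831271}{103}$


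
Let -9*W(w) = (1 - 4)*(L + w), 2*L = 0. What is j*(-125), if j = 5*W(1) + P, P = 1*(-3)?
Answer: 500/3 ≈ 166.67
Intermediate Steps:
L = 0 (L = (½)*0 = 0)
W(w) = w/3 (W(w) = -(1 - 4)*(0 + w)/9 = -(-1)*w/3 = w/3)
P = -3
j = -4/3 (j = 5*((⅓)*1) - 3 = 5*(⅓) - 3 = 5/3 - 3 = -4/3 ≈ -1.3333)
j*(-125) = -4/3*(-125) = 500/3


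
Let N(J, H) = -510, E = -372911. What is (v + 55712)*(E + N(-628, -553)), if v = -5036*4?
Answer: -13281838128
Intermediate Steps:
v = -20144
(v + 55712)*(E + N(-628, -553)) = (-20144 + 55712)*(-372911 - 510) = 35568*(-373421) = -13281838128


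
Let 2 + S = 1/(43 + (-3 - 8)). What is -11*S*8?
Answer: 693/4 ≈ 173.25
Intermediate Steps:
S = -63/32 (S = -2 + 1/(43 + (-3 - 8)) = -2 + 1/(43 - 11) = -2 + 1/32 = -63/32 ≈ -1.9688)
-11*S*8 = -11*(-63/32)*8 = (693/32)*8 = 693/4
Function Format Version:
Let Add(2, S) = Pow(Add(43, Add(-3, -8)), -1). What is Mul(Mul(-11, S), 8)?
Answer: Rational(693, 4) ≈ 173.25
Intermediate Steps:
S = Rational(-63, 32) (S = Add(-2, Pow(Add(43, Add(-3, -8)), -1)) = Add(-2, Pow(Add(43, -11), -1)) = Add(-2, Pow(32, -1)) = Add(-2, Rational(1, 32)) = Rational(-63, 32) ≈ -1.9688)
Mul(Mul(-11, S), 8) = Mul(Mul(-11, Rational(-63, 32)), 8) = Mul(Rational(693, 32), 8) = Rational(693, 4)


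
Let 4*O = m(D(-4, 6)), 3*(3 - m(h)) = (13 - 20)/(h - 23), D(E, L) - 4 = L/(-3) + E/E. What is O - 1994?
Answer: -478387/240 ≈ -1993.3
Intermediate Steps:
D(E, L) = 5 - L/3 (D(E, L) = 4 + (L/(-3) + E/E) = 4 + (L*(-⅓) + 1) = 4 + (-L/3 + 1) = 4 + (1 - L/3) = 5 - L/3)
m(h) = 3 + 7/(3*(-23 + h)) (m(h) = 3 - (13 - 20)/(3*(h - 23)) = 3 - (-7)/(3*(-23 + h)) = 3 + 7/(3*(-23 + h)))
O = 173/240 (O = ((-200 + 9*(5 - ⅓*6))/(3*(-23 + (5 - ⅓*6))))/4 = ((-200 + 9*(5 - 2))/(3*(-23 + (5 - 2))))/4 = ((-200 + 9*3)/(3*(-23 + 3)))/4 = ((⅓)*(-200 + 27)/(-20))/4 = ((⅓)*(-1/20)*(-173))/4 = (¼)*(173/60) = 173/240 ≈ 0.72083)
O - 1994 = 173/240 - 1994 = -478387/240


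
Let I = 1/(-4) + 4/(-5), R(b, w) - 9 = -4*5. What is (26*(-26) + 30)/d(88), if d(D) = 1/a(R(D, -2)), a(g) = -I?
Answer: -6783/10 ≈ -678.30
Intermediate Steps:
R(b, w) = -11 (R(b, w) = 9 - 4*5 = 9 - 20 = -11)
I = -21/20 (I = 1*(-¼) + 4*(-⅕) = -¼ - ⅘ = -21/20 ≈ -1.0500)
a(g) = 21/20 (a(g) = -1*(-21/20) = 21/20)
d(D) = 20/21 (d(D) = 1/(21/20) = 20/21)
(26*(-26) + 30)/d(88) = (26*(-26) + 30)/(20/21) = (-676 + 30)*(21/20) = -646*21/20 = -6783/10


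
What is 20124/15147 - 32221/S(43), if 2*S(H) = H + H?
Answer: -54131795/72369 ≈ -748.00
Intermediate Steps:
S(H) = H (S(H) = (H + H)/2 = (2*H)/2 = H)
20124/15147 - 32221/S(43) = 20124/15147 - 32221/43 = 20124*(1/15147) - 32221*1/43 = 2236/1683 - 32221/43 = -54131795/72369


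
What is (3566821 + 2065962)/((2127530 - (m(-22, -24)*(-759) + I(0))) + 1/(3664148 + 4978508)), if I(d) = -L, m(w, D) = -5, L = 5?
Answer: 48682205791648/18354754253441 ≈ 2.6523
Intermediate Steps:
I(d) = -5 (I(d) = -1*5 = -5)
(3566821 + 2065962)/((2127530 - (m(-22, -24)*(-759) + I(0))) + 1/(3664148 + 4978508)) = (3566821 + 2065962)/((2127530 - (-5*(-759) - 5)) + 1/(3664148 + 4978508)) = 5632783/((2127530 - (3795 - 5)) + 1/8642656) = 5632783/((2127530 - 1*3790) + 1/8642656) = 5632783/((2127530 - 3790) + 1/8642656) = 5632783/(2123740 + 1/8642656) = 5632783/(18354754253441/8642656) = 5632783*(8642656/18354754253441) = 48682205791648/18354754253441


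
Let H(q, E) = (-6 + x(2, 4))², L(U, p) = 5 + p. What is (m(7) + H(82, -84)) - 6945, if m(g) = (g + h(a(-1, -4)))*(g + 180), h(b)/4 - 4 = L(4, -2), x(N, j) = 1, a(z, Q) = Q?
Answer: -375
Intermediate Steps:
h(b) = 28 (h(b) = 16 + 4*(5 - 2) = 16 + 4*3 = 16 + 12 = 28)
m(g) = (28 + g)*(180 + g) (m(g) = (g + 28)*(g + 180) = (28 + g)*(180 + g))
H(q, E) = 25 (H(q, E) = (-6 + 1)² = (-5)² = 25)
(m(7) + H(82, -84)) - 6945 = ((5040 + 7² + 208*7) + 25) - 6945 = ((5040 + 49 + 1456) + 25) - 6945 = (6545 + 25) - 6945 = 6570 - 6945 = -375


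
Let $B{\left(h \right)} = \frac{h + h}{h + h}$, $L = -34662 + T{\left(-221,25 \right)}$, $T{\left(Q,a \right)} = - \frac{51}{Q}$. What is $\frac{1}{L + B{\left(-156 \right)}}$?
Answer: $- \frac{13}{450590} \approx -2.8851 \cdot 10^{-5}$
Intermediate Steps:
$L = - \frac{450603}{13}$ ($L = -34662 - \frac{51}{-221} = -34662 - - \frac{3}{13} = -34662 + \frac{3}{13} = - \frac{450603}{13} \approx -34662.0$)
$B{\left(h \right)} = 1$ ($B{\left(h \right)} = \frac{2 h}{2 h} = 2 h \frac{1}{2 h} = 1$)
$\frac{1}{L + B{\left(-156 \right)}} = \frac{1}{- \frac{450603}{13} + 1} = \frac{1}{- \frac{450590}{13}} = - \frac{13}{450590}$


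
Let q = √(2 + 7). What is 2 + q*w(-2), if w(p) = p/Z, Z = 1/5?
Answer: -28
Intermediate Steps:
Z = ⅕ ≈ 0.20000
q = 3 (q = √9 = 3)
w(p) = 5*p (w(p) = p/(⅕) = p*5 = 5*p)
2 + q*w(-2) = 2 + 3*(5*(-2)) = 2 + 3*(-10) = 2 - 30 = -28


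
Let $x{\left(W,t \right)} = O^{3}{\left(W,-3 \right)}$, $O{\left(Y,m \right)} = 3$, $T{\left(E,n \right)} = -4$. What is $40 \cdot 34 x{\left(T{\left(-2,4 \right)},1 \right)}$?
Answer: $36720$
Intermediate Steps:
$x{\left(W,t \right)} = 27$ ($x{\left(W,t \right)} = 3^{3} = 27$)
$40 \cdot 34 x{\left(T{\left(-2,4 \right)},1 \right)} = 40 \cdot 34 \cdot 27 = 1360 \cdot 27 = 36720$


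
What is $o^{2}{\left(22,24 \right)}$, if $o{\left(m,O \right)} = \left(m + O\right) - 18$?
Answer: $784$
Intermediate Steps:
$o{\left(m,O \right)} = -18 + O + m$ ($o{\left(m,O \right)} = \left(O + m\right) - 18 = -18 + O + m$)
$o^{2}{\left(22,24 \right)} = \left(-18 + 24 + 22\right)^{2} = 28^{2} = 784$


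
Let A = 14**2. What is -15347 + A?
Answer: -15151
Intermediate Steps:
A = 196
-15347 + A = -15347 + 196 = -15151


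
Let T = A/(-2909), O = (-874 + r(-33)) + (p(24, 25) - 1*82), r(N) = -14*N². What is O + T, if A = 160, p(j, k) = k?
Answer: -47059053/2909 ≈ -16177.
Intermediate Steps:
O = -16177 (O = (-874 - 14*(-33)²) + (25 - 1*82) = (-874 - 14*1089) + (25 - 82) = (-874 - 15246) - 57 = -16120 - 57 = -16177)
T = -160/2909 (T = 160/(-2909) = 160*(-1/2909) = -160/2909 ≈ -0.055002)
O + T = -16177 - 160/2909 = -47059053/2909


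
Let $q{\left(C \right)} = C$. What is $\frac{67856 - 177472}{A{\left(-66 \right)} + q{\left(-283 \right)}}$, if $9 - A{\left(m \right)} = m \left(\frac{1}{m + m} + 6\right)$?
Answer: $- \frac{219232}{243} \approx -902.19$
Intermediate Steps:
$A{\left(m \right)} = 9 - m \left(6 + \frac{1}{2 m}\right)$ ($A{\left(m \right)} = 9 - m \left(\frac{1}{m + m} + 6\right) = 9 - m \left(\frac{1}{2 m} + 6\right) = 9 - m \left(6 + \frac{1}{2 m}\right)$)
$\frac{67856 - 177472}{A{\left(-66 \right)} + q{\left(-283 \right)}} = \frac{67856 - 177472}{\left(\frac{17}{2} - -396\right) - 283} = - \frac{109616}{\left(\frac{17}{2} + 396\right) - 283} = - \frac{109616}{\frac{809}{2} - 283} = - \frac{109616}{\frac{243}{2}} = \left(-109616\right) \frac{2}{243} = - \frac{219232}{243}$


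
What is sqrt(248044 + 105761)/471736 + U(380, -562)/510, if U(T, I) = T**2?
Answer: 14440/51 + sqrt(353805)/471736 ≈ 283.14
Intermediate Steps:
sqrt(248044 + 105761)/471736 + U(380, -562)/510 = sqrt(248044 + 105761)/471736 + 380**2/510 = sqrt(353805)*(1/471736) + 144400*(1/510) = sqrt(353805)/471736 + 14440/51 = 14440/51 + sqrt(353805)/471736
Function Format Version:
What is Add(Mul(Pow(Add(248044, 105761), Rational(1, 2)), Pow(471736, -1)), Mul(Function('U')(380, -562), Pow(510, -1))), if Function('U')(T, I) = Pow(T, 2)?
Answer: Add(Rational(14440, 51), Mul(Rational(1, 471736), Pow(353805, Rational(1, 2)))) ≈ 283.14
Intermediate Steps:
Add(Mul(Pow(Add(248044, 105761), Rational(1, 2)), Pow(471736, -1)), Mul(Function('U')(380, -562), Pow(510, -1))) = Add(Mul(Pow(Add(248044, 105761), Rational(1, 2)), Pow(471736, -1)), Mul(Pow(380, 2), Pow(510, -1))) = Add(Mul(Pow(353805, Rational(1, 2)), Rational(1, 471736)), Mul(144400, Rational(1, 510))) = Add(Mul(Rational(1, 471736), Pow(353805, Rational(1, 2))), Rational(14440, 51)) = Add(Rational(14440, 51), Mul(Rational(1, 471736), Pow(353805, Rational(1, 2))))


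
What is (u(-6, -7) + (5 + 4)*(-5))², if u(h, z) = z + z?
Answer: 3481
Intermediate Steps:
u(h, z) = 2*z
(u(-6, -7) + (5 + 4)*(-5))² = (2*(-7) + (5 + 4)*(-5))² = (-14 + 9*(-5))² = (-14 - 45)² = (-59)² = 3481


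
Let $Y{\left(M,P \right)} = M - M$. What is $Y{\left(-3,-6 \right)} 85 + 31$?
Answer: $31$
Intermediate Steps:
$Y{\left(M,P \right)} = 0$
$Y{\left(-3,-6 \right)} 85 + 31 = 0 \cdot 85 + 31 = 0 + 31 = 31$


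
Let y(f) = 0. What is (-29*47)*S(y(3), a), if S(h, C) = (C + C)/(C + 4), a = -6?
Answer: -8178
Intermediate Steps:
S(h, C) = 2*C/(4 + C) (S(h, C) = (2*C)/(4 + C) = 2*C/(4 + C))
(-29*47)*S(y(3), a) = (-29*47)*(2*(-6)/(4 - 6)) = -2726*(-6)/(-2) = -2726*(-6)*(-1)/2 = -1363*6 = -8178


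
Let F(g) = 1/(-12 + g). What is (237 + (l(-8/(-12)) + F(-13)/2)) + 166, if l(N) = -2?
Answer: 20049/50 ≈ 400.98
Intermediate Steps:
(237 + (l(-8/(-12)) + F(-13)/2)) + 166 = (237 + (-2 + 1/(-12 - 13*2))) + 166 = (237 + (-2 + (1/2)/(-25))) + 166 = (237 + (-2 - 1/25*1/2)) + 166 = (237 + (-2 - 1/50)) + 166 = (237 - 101/50) + 166 = 11749/50 + 166 = 20049/50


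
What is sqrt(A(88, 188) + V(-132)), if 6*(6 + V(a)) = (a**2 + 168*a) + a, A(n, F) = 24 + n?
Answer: 2*I*sqrt(177) ≈ 26.608*I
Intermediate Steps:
V(a) = -6 + a**2/6 + 169*a/6 (V(a) = -6 + ((a**2 + 168*a) + a)/6 = -6 + (a**2 + 169*a)/6 = -6 + (a**2/6 + 169*a/6) = -6 + a**2/6 + 169*a/6)
sqrt(A(88, 188) + V(-132)) = sqrt((24 + 88) + (-6 + (1/6)*(-132)**2 + (169/6)*(-132))) = sqrt(112 + (-6 + (1/6)*17424 - 3718)) = sqrt(112 + (-6 + 2904 - 3718)) = sqrt(112 - 820) = sqrt(-708) = 2*I*sqrt(177)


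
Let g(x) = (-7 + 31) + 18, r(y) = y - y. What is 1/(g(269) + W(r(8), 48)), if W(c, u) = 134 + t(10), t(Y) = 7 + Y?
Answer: 1/193 ≈ 0.0051813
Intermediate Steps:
r(y) = 0
W(c, u) = 151 (W(c, u) = 134 + (7 + 10) = 134 + 17 = 151)
g(x) = 42 (g(x) = 24 + 18 = 42)
1/(g(269) + W(r(8), 48)) = 1/(42 + 151) = 1/193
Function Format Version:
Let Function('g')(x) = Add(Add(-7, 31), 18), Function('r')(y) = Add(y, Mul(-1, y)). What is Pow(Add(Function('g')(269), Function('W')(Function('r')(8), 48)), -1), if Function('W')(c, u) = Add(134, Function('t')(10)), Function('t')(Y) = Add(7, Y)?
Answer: Rational(1, 193) ≈ 0.0051813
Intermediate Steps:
Function('r')(y) = 0
Function('W')(c, u) = 151 (Function('W')(c, u) = Add(134, Add(7, 10)) = Add(134, 17) = 151)
Function('g')(x) = 42 (Function('g')(x) = Add(24, 18) = 42)
Pow(Add(Function('g')(269), Function('W')(Function('r')(8), 48)), -1) = Pow(Add(42, 151), -1) = Pow(193, -1) = Rational(1, 193)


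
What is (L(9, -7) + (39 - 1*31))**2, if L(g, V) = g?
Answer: 289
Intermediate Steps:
(L(9, -7) + (39 - 1*31))**2 = (9 + (39 - 1*31))**2 = (9 + (39 - 31))**2 = (9 + 8)**2 = 17**2 = 289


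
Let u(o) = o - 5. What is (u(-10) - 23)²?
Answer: 1444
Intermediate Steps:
u(o) = -5 + o
(u(-10) - 23)² = ((-5 - 10) - 23)² = (-15 - 23)² = (-38)² = 1444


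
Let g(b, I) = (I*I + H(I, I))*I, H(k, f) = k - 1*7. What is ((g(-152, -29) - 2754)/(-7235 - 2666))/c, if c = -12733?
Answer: -26099/126069433 ≈ -0.00020702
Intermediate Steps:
H(k, f) = -7 + k (H(k, f) = k - 7 = -7 + k)
g(b, I) = I*(-7 + I + I²) (g(b, I) = (I*I + (-7 + I))*I = (I² + (-7 + I))*I = (-7 + I + I²)*I = I*(-7 + I + I²))
((g(-152, -29) - 2754)/(-7235 - 2666))/c = ((-29*(-7 - 29 + (-29)²) - 2754)/(-7235 - 2666))/(-12733) = ((-29*(-7 - 29 + 841) - 2754)/(-9901))*(-1/12733) = ((-29*805 - 2754)*(-1/9901))*(-1/12733) = ((-23345 - 2754)*(-1/9901))*(-1/12733) = -26099*(-1/9901)*(-1/12733) = (26099/9901)*(-1/12733) = -26099/126069433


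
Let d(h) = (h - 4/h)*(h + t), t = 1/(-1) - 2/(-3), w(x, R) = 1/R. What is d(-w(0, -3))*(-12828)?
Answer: 0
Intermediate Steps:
t = -⅓ (t = 1*(-1) - 2*(-⅓) = -1 + ⅔ = -⅓ ≈ -0.33333)
d(h) = (-⅓ + h)*(h - 4/h) (d(h) = (h - 4/h)*(h - ⅓) = (h - 4/h)*(-⅓ + h) = (-⅓ + h)*(h - 4/h))
d(-w(0, -3))*(-12828) = (-4 + (-1/(-3))² - (-1)/(3*(-3)) + 4/(3*((-1/(-3)))))*(-12828) = (-4 + (-1*(-⅓))² - (-1)*(-1)/(3*3) + 4/(3*((-1*(-⅓)))))*(-12828) = (-4 + (⅓)² - ⅓*⅓ + 4/(3*(⅓)))*(-12828) = (-4 + ⅑ - ⅑ + (4/3)*3)*(-12828) = (-4 + ⅑ - ⅑ + 4)*(-12828) = 0*(-12828) = 0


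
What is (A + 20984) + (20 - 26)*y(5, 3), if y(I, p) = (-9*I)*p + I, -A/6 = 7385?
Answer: -22546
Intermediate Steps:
A = -44310 (A = -6*7385 = -44310)
y(I, p) = I - 9*I*p (y(I, p) = -9*I*p + I = I - 9*I*p)
(A + 20984) + (20 - 26)*y(5, 3) = (-44310 + 20984) + (20 - 26)*(5*(1 - 9*3)) = -23326 - 30*(1 - 27) = -23326 - 30*(-26) = -23326 - 6*(-130) = -23326 + 780 = -22546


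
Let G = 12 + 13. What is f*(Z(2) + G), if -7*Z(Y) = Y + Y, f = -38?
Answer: -6498/7 ≈ -928.29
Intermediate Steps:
Z(Y) = -2*Y/7 (Z(Y) = -(Y + Y)/7 = -2*Y/7)
G = 25
f*(Z(2) + G) = -38*(-2/7*2 + 25) = -38*(-4/7 + 25) = -38*171/7 = -6498/7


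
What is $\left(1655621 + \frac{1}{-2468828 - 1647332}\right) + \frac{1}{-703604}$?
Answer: $\frac{1198730299329554419}{724036660160} \approx 1.6556 \cdot 10^{6}$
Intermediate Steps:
$\left(1655621 + \frac{1}{-2468828 - 1647332}\right) + \frac{1}{-703604} = \left(1655621 + \frac{1}{-4116160}\right) - \frac{1}{703604} = \left(1655621 - \frac{1}{4116160}\right) - \frac{1}{703604} = \frac{6814800935359}{4116160} - \frac{1}{703604} = \frac{1198730299329554419}{724036660160}$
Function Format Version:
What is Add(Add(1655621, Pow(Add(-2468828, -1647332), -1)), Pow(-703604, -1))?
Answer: Rational(1198730299329554419, 724036660160) ≈ 1.6556e+6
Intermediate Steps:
Add(Add(1655621, Pow(Add(-2468828, -1647332), -1)), Pow(-703604, -1)) = Add(Add(1655621, Pow(-4116160, -1)), Rational(-1, 703604)) = Add(Add(1655621, Rational(-1, 4116160)), Rational(-1, 703604)) = Add(Rational(6814800935359, 4116160), Rational(-1, 703604)) = Rational(1198730299329554419, 724036660160)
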